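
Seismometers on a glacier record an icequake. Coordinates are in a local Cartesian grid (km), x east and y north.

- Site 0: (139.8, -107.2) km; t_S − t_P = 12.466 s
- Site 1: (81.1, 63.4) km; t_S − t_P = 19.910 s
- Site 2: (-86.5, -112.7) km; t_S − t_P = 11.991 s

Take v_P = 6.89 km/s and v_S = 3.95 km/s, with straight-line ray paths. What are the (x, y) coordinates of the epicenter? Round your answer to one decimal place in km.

Distance from S−P lag: d = Δt · v_P v_S / (v_P − v_S) = Δt · (6.89·3.95)/(6.89−3.95) ≈ 9.2570·Δt.
So d_Site 0 = 115.40, d_Site 1 = 184.31, d_Site 2 = 111.00 km.
Circle about each station: (x − 139.8)² + (y + 107.2)² = 115.40²; (x − 81.1)² + (y − 63.4)² = 184.31²; (x + 86.5)² + (y + 112.7)² = 111.00².
Subtracting pairs of circle equations eliminates x²+y² and gives linear equations (the radical axes):
-117.4 x + 341.2 y = -41092.13
-452.6 x − 11.0 y = -9856.18
Solving the 2×2 system: x ≈ 24.5, y ≈ -112.0 km.

24.5 km east, -112.0 km north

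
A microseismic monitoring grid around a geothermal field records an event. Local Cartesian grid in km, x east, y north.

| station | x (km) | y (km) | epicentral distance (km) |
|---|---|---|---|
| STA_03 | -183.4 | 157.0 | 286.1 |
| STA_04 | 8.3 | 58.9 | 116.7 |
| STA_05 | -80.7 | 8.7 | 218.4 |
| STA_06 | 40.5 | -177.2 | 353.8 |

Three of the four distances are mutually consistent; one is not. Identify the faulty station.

STA_06

Solve using three stations at a time. Using STA_03, STA_04, STA_05 (subtract circle equations pairwise → linear system) gives (x, y) ≈ (101.4, 129.3).
Distances from that point to each station vs reported:
  STA_03: calculated 286.1 vs reported 286.1 → residual 0.0 km
  STA_04: calculated 116.7 vs reported 116.7 → residual 0.0 km
  STA_05: calculated 218.4 vs reported 218.4 → residual 0.0 km
  STA_06: calculated 312.5 vs reported 353.8 → residual 41.3 km
STA_03, STA_04, STA_05 are mutually consistent (residuals ≈ 0); STA_06 is off by 41.3 km.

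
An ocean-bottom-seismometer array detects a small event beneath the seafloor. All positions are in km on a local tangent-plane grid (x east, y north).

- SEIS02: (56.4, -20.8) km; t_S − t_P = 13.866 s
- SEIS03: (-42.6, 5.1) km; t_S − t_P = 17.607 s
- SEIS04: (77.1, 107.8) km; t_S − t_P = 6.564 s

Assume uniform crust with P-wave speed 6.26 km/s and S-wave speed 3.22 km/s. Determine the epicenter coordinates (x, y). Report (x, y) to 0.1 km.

Distance from S−P lag: d = Δt · v_P v_S / (v_P − v_S) = Δt · (6.26·3.22)/(6.26−3.22) ≈ 6.6307·Δt.
So d_SEIS02 = 91.94, d_SEIS03 = 116.75, d_SEIS04 = 43.52 km.
Circle about each station: (x − 56.4)² + (y + 20.8)² = 91.94²; (x + 42.6)² + (y − 5.1)² = 116.75²; (x − 77.1)² + (y − 107.8)² = 43.52².
Subtracting pairs of circle equations eliminates x²+y² and gives linear equations (the radical axes):
-198.0 x + 51.8 y = -6950.43
41.4 x + 257.2 y = 20510.62
Solving the 2×2 system: x ≈ 53.7, y ≈ 71.1 km.
Check against SEIS02 (with the unrounded x, y): √((x − 56.4)²+(y + 20.8)²) = 91.94 ≈ 91.94 km. ✓

x ≈ 53.7 km, y ≈ 71.1 km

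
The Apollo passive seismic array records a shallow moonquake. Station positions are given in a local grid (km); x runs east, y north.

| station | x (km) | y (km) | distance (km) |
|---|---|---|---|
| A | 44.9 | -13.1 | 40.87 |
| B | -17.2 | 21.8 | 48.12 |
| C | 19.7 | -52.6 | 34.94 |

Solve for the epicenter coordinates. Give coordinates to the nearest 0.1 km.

x ≈ 4.8 km, y ≈ -21.0 km

Circle about each station: (x − 44.9)² + (y + 13.1)² = 40.87²; (x + 17.2)² + (y − 21.8)² = 48.12²; (x − 19.7)² + (y + 52.6)² = 34.94².
Subtracting the A equation from the B and C equations removes the quadratic terms:
-124.2 x + 69.8 y = -2061.72
-50.4 x − 79.0 y = 1416.78
Solving the 2×2 system: x ≈ 4.8, y ≈ -21.0 km.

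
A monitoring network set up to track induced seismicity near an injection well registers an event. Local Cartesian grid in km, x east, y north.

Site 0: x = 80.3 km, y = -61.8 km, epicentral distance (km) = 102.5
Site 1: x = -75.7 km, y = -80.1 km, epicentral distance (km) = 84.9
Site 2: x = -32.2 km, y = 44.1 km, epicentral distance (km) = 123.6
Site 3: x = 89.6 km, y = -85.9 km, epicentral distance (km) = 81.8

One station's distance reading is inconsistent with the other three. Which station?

Site 0

Solve using three stations at a time. Using Site 1, Site 2, Site 3 (subtract circle equations pairwise → linear system) gives (x, y) ≈ (8.9, -72.5).
Distances from that point to each station vs reported:
  Site 0: calculated 72.2 vs reported 102.5 → residual 30.3 km
  Site 1: calculated 84.9 vs reported 84.9 → residual 0.0 km
  Site 2: calculated 123.6 vs reported 123.6 → residual 0.0 km
  Site 3: calculated 81.8 vs reported 81.8 → residual 0.0 km
Site 1, Site 2, Site 3 are mutually consistent (residuals ≈ 0); Site 0 is off by 30.3 km.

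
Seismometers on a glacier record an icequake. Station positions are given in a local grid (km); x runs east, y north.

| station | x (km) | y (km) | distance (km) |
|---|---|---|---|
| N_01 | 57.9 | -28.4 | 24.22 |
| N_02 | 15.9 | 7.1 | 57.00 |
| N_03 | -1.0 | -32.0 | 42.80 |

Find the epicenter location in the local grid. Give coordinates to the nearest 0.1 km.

Circle about each station: (x − 57.9)² + (y + 28.4)² = 24.22²; (x − 15.9)² + (y − 7.1)² = 57.00²; (x + 1.0)² + (y + 32.0)² = 42.80².
Subtracting pairs of circle equations eliminates x²+y² and gives linear equations (the radical axes):
-84.0 x + 71.0 y = -6518.14
-117.8 x − 7.2 y = -4379.20
Solving the 2×2 system: x ≈ 39.9, y ≈ -44.6 km.
Check against N_01 (with the unrounded x, y): √((x − 57.9)²+(y + 28.4)²) = 24.21 ≈ 24.22 km. ✓

39.9 km east, -44.6 km north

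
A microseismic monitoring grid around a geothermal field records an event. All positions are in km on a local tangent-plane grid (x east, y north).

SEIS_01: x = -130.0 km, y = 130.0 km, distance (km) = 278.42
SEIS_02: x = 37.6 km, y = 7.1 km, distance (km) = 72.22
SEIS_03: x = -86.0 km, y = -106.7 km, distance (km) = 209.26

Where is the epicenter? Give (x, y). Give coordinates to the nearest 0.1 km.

Circle about each station: (x + 130.0)² + (y − 130.0)² = 278.42²; (x − 37.6)² + (y − 7.1)² = 72.22²; (x + 86.0)² + (y + 106.7)² = 209.26².
Subtracting the SEIS_01 equation from the SEIS_02 and SEIS_03 equations removes the quadratic terms:
335.2 x − 245.8 y = 39966.14
88.0 x − 473.4 y = 18708.84
Solving the 2×2 system: x ≈ 104.5, y ≈ -20.1 km.
Check against SEIS_01 (with the unrounded x, y): √((x + 130.0)²+(y − 130.0)²) = 278.42 ≈ 278.42 km. ✓

(104.5, -20.1)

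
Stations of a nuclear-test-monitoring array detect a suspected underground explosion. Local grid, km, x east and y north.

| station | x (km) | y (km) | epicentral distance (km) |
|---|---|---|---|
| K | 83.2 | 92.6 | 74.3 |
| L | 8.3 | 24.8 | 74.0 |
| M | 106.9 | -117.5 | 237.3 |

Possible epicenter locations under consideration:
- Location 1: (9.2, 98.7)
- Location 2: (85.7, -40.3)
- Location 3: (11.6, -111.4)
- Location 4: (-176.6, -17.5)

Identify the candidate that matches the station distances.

Location 1

For each candidate, compare |candidate − station| to the reported distance:
Location 1: residuals K 0.0, L 0.1, M 0.0 → max 0.1 km
Location 2: residuals K 58.6, L 27.1, M 157.2 → max 157.2 km
Location 3: residuals K 141.9, L 62.2, M 141.8 → max 141.9 km
Location 4: residuals K 207.9, L 115.7, M 63.3 → max 207.9 km
Only Location 1 has all residuals ≈ 0.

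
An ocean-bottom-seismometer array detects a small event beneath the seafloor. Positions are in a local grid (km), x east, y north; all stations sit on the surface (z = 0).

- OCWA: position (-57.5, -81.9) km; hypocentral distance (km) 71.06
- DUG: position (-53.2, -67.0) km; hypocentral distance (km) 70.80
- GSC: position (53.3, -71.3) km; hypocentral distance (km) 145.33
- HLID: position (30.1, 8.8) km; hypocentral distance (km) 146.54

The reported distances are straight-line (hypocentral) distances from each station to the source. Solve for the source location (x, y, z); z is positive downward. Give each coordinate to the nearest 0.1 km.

(-75.5, -67.4, 67.2)

Each station gives a sphere (x−x_i)² + (y−y_i)² + z² = d_i² (stations at z=0).
Subtracting the OCWA sphere from DUG and GSC: z² cancels, leaving linear equations in x and y:
8.6 x + 29.8 y = -2657.74
221.6 x + 21.2 y = -18160.57
Solving: x ≈ -75.504, y ≈ -67.396 km (keep extra digits for the depth step; rounded: -75.5, -67.4).
Then from the OCWA sphere: z² = 71.06² − (x + 57.5)² − (y + 81.9)² with x = -75.504, y = -67.396, so z ≈ 67.194 ≈ 67.2 km.
Check against HLID (with the unrounded solution): distance 146.54 ≈ 146.54 km. ✓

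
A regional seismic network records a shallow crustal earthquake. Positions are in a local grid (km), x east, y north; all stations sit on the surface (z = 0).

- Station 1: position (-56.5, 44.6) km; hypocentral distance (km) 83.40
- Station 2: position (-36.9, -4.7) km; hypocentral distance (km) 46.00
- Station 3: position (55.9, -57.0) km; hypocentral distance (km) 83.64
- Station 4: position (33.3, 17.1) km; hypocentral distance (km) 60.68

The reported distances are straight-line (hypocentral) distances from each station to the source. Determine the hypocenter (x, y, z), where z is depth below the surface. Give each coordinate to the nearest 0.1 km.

Each station gives a sphere (x−x_i)² + (y−y_i)² + z² = d_i² (stations at z=0).
Subtracting the Station 1 sphere from Station 2 and Station 3: z² cancels, leaving linear equations in x and y:
39.2 x − 98.6 y = 1041.85
224.8 x − 203.2 y = 1152.31
Solving: x ≈ -6.908, y ≈ -13.313 km (keep extra digits for the depth step; rounded: -6.9, -13.3).
Then from the Station 1 sphere: z² = 83.40² − (x + 56.5)² − (y − 44.6)² with x = -6.908, y = -13.313, so z ≈ 33.798 ≈ 33.8 km.

(-6.9, -13.3, 33.8)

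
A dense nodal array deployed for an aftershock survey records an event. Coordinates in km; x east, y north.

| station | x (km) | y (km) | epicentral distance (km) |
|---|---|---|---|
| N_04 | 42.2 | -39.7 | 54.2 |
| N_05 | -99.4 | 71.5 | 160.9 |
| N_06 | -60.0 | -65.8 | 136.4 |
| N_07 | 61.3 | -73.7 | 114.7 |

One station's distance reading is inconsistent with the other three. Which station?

Solve using three stations at a time. Using N_04, N_05, N_06 (subtract circle equations pairwise → linear system) gives (x, y) ≈ (50.8, 13.8).
Distances from that point to each station vs reported:
  N_04: calculated 54.1 vs reported 54.2 → residual 0.1 km
  N_05: calculated 160.9 vs reported 160.9 → residual 0.0 km
  N_06: calculated 136.4 vs reported 136.4 → residual 0.0 km
  N_07: calculated 88.1 vs reported 114.7 → residual 26.6 km
N_04, N_05, N_06 are mutually consistent (residuals ≈ 0); N_07 is off by 26.6 km.

N_07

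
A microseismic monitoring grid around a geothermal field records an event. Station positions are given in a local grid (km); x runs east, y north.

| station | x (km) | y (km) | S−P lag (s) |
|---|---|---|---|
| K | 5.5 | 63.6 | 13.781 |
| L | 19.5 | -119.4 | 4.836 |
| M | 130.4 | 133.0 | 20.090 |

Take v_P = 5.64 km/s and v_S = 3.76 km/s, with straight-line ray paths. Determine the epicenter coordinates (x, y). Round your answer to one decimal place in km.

59.4 km east, -82.2 km north

Distance from S−P lag: d = Δt · v_P v_S / (v_P − v_S) = Δt · (5.64·3.76)/(5.64−3.76) ≈ 11.2800·Δt.
So d_K = 155.45, d_L = 54.55, d_M = 226.62 km.
Circle about each station: (x − 5.5)² + (y − 63.6)² = 155.45²; (x − 19.5)² + (y + 119.4)² = 54.55²; (x − 130.4)² + (y − 133.0)² = 226.62².
Subtracting the K equation from the L and M equations removes the quadratic terms:
28.0 x − 366.0 y = 31750.40
249.8 x + 138.8 y = 3426.03
Solving the 2×2 system: x ≈ 59.4, y ≈ -82.2 km.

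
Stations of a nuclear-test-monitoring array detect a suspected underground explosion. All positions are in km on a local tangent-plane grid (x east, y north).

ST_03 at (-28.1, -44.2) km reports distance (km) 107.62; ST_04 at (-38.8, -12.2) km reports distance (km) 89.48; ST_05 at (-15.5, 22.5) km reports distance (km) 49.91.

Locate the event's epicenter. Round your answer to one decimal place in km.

Circle about each station: (x + 28.1)² + (y + 44.2)² = 107.62²; (x + 38.8)² + (y + 12.2)² = 89.48²; (x + 15.5)² + (y − 22.5)² = 49.91².
Subtracting the ST_03 equation from the ST_04 and ST_05 equations removes the quadratic terms:
-21.4 x + 64.0 y = 2486.42
25.2 x + 133.4 y = 7094.31
Solving the 2×2 system: x ≈ 27.4, y ≈ 48.0 km.

27.4 km east, 48.0 km north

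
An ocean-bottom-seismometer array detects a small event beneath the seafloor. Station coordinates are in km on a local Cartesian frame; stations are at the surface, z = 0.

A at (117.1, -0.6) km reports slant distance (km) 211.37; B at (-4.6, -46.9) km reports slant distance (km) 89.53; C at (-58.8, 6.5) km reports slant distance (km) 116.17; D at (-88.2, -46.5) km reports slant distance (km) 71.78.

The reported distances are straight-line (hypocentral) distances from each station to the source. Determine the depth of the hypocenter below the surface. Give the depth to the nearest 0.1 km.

Each station gives a sphere (x−x_i)² + (y−y_i)² + z² = d_i² (stations at z=0).
Subtracting the A sphere from B and C: z² cancels, leaving linear equations in x and y:
-243.4 x − 92.6 y = 25169.66
-351.8 x + 14.2 y = 20968.73
Solving: x ≈ -63.806, y ≈ -104.096 km (keep extra digits for the depth step; rounded: -63.8, -104.1).
Then from the A sphere: z² = 211.37² − (x − 117.1)² − (y + 0.6)² with x = -63.806, y = -104.096, so z ≈ 35.198 ≈ 35.2 km.
Check against D (with the unrounded solution): distance 71.77 ≈ 71.78 km. ✓

35.2 km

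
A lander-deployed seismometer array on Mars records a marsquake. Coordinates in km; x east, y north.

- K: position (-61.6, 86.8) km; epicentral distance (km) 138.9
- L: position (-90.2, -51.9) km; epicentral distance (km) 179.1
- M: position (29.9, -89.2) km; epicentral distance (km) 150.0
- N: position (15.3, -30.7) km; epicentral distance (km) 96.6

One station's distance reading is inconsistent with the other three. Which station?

K

Solve using three stations at a time. Using L, M, N (subtract circle equations pairwise → linear system) gives (x, y) ≈ (50.1, 59.5).
Distances from that point to each station vs reported:
  K: calculated 115.0 vs reported 138.9 → residual 23.9 km
  L: calculated 179.1 vs reported 179.1 → residual 0.0 km
  M: calculated 150.0 vs reported 150.0 → residual 0.0 km
  N: calculated 96.6 vs reported 96.6 → residual 0.0 km
L, M, N are mutually consistent (residuals ≈ 0); K is off by 23.9 km.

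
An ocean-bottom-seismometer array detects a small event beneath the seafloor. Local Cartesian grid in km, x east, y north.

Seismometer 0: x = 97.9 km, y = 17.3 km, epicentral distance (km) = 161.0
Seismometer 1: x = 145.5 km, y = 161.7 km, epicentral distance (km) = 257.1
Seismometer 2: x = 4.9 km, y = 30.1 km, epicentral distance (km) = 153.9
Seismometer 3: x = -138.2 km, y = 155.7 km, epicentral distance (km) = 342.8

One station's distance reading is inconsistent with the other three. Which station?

Seismometer 0

Solve using three stations at a time. Using Seismometer 1, Seismometer 2, Seismometer 3 (subtract circle equations pairwise → linear system) gives (x, y) ≈ (99.5, -91.3).
Distances from that point to each station vs reported:
  Seismometer 0: calculated 108.6 vs reported 161.0 → residual 52.4 km
  Seismometer 1: calculated 257.1 vs reported 257.1 → residual 0.0 km
  Seismometer 2: calculated 153.9 vs reported 153.9 → residual 0.0 km
  Seismometer 3: calculated 342.8 vs reported 342.8 → residual 0.0 km
Seismometer 1, Seismometer 2, Seismometer 3 are mutually consistent (residuals ≈ 0); Seismometer 0 is off by 52.4 km.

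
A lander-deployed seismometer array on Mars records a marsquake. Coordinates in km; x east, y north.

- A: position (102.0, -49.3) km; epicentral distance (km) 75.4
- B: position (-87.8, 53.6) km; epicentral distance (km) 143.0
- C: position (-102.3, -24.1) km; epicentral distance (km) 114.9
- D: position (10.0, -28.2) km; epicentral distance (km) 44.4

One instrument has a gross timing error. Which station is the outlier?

Solve using three stations at a time. Using A, B, D (subtract circle equations pairwise → linear system) gives (x, y) ≈ (44.6, -0.4).
Distances from that point to each station vs reported:
  A: calculated 75.4 vs reported 75.4 → residual 0.0 km
  B: calculated 143.0 vs reported 143.0 → residual 0.0 km
  C: calculated 148.8 vs reported 114.9 → residual 33.9 km
  D: calculated 44.4 vs reported 44.4 → residual 0.0 km
A, B, D are mutually consistent (residuals ≈ 0); C is off by 33.9 km.

C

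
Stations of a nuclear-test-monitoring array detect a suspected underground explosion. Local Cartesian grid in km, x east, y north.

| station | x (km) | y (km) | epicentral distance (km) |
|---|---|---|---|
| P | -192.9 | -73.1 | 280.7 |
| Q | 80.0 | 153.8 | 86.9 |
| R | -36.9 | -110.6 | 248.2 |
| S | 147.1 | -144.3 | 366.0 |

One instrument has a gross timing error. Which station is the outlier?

Solve using three stations at a time. Using P, Q, R (subtract circle equations pairwise → linear system) gives (x, y) ≈ (-5.1, 135.6).
Distances from that point to each station vs reported:
  P: calculated 280.7 vs reported 280.7 → residual 0.0 km
  Q: calculated 87.0 vs reported 86.9 → residual 0.1 km
  R: calculated 248.3 vs reported 248.2 → residual 0.1 km
  S: calculated 318.6 vs reported 366.0 → residual 47.4 km
P, Q, R are mutually consistent (residuals ≈ 0); S is off by 47.4 km.

S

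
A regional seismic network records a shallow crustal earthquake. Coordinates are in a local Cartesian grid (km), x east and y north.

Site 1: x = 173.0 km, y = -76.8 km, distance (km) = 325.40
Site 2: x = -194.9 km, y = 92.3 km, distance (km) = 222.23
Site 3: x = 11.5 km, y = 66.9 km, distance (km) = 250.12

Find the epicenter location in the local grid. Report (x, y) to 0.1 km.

Circle about each station: (x − 173.0)² + (y + 76.8)² = 325.40²; (x + 194.9)² + (y − 92.3)² = 222.23²; (x − 11.5)² + (y − 66.9)² = 250.12².
Subtracting pairs of circle equations eliminates x²+y² and gives linear equations (the radical axes):
-735.8 x + 338.2 y = 67177.05
-323.0 x + 287.4 y = 12105.77
Solving the 2×2 system: x ≈ -148.8, y ≈ -125.1 km.

-148.8 km east, -125.1 km north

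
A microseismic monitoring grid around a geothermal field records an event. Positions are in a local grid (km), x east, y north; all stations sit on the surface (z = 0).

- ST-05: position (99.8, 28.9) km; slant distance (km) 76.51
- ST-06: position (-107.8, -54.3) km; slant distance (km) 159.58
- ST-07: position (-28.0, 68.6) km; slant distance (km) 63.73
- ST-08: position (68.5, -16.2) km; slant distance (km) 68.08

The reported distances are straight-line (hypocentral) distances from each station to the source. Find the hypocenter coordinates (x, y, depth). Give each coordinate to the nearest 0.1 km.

x ≈ 24.4 km, y ≈ 34.3 km, depth ≈ 11.8 km

Each station gives a sphere (x−x_i)² + (y−y_i)² + z² = d_i² (stations at z=0).
Subtracting the ST-05 sphere from ST-06 and ST-07: z² cancels, leaving linear equations in x and y:
-415.2 x − 166.4 y = -15837.92
-255.6 x + 79.4 y = -3513.02
Solving: x ≈ 24.399, y ≈ 34.299 km (keep extra digits for the depth step; rounded: 24.4, 34.3).
Then from the ST-05 sphere: z² = 76.51² − (x − 99.8)² − (y − 28.9)² with x = 24.399, y = 34.299, so z ≈ 11.803 ≈ 11.8 km.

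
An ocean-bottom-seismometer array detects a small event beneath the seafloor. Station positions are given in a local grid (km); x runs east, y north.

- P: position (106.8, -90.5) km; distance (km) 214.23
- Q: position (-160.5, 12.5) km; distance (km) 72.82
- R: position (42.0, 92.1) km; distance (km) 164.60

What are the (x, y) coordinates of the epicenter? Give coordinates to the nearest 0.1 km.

(-90.1, -6.1)

Circle about each station: (x − 106.8)² + (y + 90.5)² = 214.23²; (x + 160.5)² + (y − 12.5)² = 72.82²; (x − 42.0)² + (y − 92.1)² = 164.60².
Subtracting pairs of circle equations eliminates x²+y² and gives linear equations (the radical axes):
-534.6 x + 206.0 y = 46911.75
-129.6 x + 365.2 y = 9451.25
Solving the 2×2 system: x ≈ -90.1, y ≈ -6.1 km.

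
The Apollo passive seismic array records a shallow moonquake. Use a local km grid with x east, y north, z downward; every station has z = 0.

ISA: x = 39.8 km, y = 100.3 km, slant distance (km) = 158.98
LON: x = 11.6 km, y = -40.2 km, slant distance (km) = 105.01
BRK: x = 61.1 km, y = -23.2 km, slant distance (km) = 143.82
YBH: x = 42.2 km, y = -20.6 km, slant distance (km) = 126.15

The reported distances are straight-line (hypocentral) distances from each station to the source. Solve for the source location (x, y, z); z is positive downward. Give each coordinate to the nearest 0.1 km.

x ≈ -71.7 km, y ≈ -1.1 km, depth ≈ 50.6 km

Each station gives a sphere (x−x_i)² + (y−y_i)² + z² = d_i² (stations at z=0).
Subtracting the ISA sphere from LON and BRK: z² cancels, leaving linear equations in x and y:
-56.4 x − 281.0 y = 4354.01
42.6 x − 247.0 y = -2782.23
Solving: x ≈ -71.705, y ≈ -1.103 km (keep extra digits for the depth step; rounded: -71.7, -1.1).
Then from the ISA sphere: z² = 158.98² − (x − 39.8)² − (y − 100.3)² with x = -71.705, y = -1.103, so z ≈ 50.584 ≈ 50.6 km.
Check against YBH (with the unrounded solution): distance 126.15 ≈ 126.15 km. ✓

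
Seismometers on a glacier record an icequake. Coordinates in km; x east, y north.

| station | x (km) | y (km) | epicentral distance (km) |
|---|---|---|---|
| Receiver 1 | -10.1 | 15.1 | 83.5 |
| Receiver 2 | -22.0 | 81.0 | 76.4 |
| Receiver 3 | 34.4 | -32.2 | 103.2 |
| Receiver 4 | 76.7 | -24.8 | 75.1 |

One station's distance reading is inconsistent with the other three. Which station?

Solve using three stations at a time. Using Receiver 1, Receiver 2, Receiver 3 (subtract circle equations pairwise → linear system) gives (x, y) ≈ (53.5, 69.2).
Distances from that point to each station vs reported:
  Receiver 1: calculated 83.5 vs reported 83.5 → residual 0.0 km
  Receiver 2: calculated 76.4 vs reported 76.4 → residual 0.0 km
  Receiver 3: calculated 103.2 vs reported 103.2 → residual 0.0 km
  Receiver 4: calculated 96.8 vs reported 75.1 → residual 21.7 km
Receiver 1, Receiver 2, Receiver 3 are mutually consistent (residuals ≈ 0); Receiver 4 is off by 21.7 km.

Receiver 4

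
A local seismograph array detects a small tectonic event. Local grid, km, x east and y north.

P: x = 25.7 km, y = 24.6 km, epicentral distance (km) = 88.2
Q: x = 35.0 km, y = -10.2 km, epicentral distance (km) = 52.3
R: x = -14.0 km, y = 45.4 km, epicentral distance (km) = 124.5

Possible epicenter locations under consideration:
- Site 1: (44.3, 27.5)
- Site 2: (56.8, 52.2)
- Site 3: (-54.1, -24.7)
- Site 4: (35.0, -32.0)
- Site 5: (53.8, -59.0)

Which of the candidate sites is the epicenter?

Site 5

For each candidate, compare |candidate − station| to the reported distance:
Site 1: residuals P 69.4, Q 13.5, R 63.5 → max 69.4 km
Site 2: residuals P 46.6, Q 13.8, R 53.4 → max 53.4 km
Site 3: residuals P 5.6, Q 38.0, R 43.7 → max 43.7 km
Site 4: residuals P 30.8, Q 30.5, R 32.9 → max 32.9 km
Site 5: residuals P 0.0, Q 0.0, R 0.0 → max 0.0 km
Only Site 5 has all residuals ≈ 0.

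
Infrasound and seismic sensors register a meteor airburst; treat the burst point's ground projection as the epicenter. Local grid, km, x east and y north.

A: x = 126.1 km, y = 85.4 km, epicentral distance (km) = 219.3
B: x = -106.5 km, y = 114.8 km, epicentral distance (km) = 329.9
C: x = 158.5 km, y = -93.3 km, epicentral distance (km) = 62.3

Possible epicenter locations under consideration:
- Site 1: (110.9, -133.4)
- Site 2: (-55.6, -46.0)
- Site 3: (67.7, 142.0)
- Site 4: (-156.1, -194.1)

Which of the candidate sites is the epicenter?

Site 1

For each candidate, compare |candidate − station| to the reported distance:
Site 1: residuals A 0.0, B 0.0, C 0.1 → max 0.1 km
Site 2: residuals A 4.9, B 161.2, C 157.0 → max 161.2 km
Site 3: residuals A 138.0, B 153.6, C 189.9 → max 189.9 km
Site 4: residuals A 177.9, B 17.0, C 268.1 → max 268.1 km
Only Site 1 has all residuals ≈ 0.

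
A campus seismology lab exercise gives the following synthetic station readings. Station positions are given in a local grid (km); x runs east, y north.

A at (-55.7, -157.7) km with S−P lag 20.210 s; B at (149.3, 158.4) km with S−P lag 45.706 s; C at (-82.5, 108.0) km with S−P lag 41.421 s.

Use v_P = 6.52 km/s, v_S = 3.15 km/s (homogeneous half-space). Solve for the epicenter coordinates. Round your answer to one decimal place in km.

x ≈ 55.0 km, y ≈ -103.7 km

Distance from S−P lag: d = Δt · v_P v_S / (v_P − v_S) = Δt · (6.52·3.15)/(6.52−3.15) ≈ 6.0944·Δt.
So d_A = 123.17, d_B = 278.55, d_C = 252.43 km.
Circle about each station: (x + 55.7)² + (y + 157.7)² = 123.17²; (x − 149.3)² + (y − 158.4)² = 278.55²; (x + 82.5)² + (y − 108.0)² = 252.43².
Subtracting pairs of circle equations eliminates x²+y² and gives linear equations (the radical axes):
410.0 x + 632.2 y = -43009.98
-53.6 x + 531.4 y = -58051.59
Solving the 2×2 system: x ≈ 55.0, y ≈ -103.7 km.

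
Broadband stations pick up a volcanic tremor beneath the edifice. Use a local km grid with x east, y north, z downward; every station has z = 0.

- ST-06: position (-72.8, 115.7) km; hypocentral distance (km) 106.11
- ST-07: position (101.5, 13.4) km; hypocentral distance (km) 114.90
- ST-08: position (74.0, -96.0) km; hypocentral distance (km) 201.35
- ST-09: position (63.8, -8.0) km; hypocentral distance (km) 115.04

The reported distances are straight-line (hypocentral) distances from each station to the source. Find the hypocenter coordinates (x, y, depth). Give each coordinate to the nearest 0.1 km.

x ≈ 28.7 km, y ≈ 98.5 km, depth ≈ 25.7 km

Each station gives a sphere (x−x_i)² + (y−y_i)² + z² = d_i² (stations at z=0).
Subtracting the ST-06 sphere from ST-07 and ST-08: z² cancels, leaving linear equations in x and y:
348.6 x − 204.6 y = -10147.20
293.6 x − 423.4 y = -33276.82
Solving: x ≈ 28.701, y ≈ 98.497 km (keep extra digits for the depth step; rounded: 28.7, 98.5).
Then from the ST-06 sphere: z² = 106.11² − (x + 72.8)² − (y − 115.7)² with x = 28.701, y = 98.497, so z ≈ 25.709 ≈ 25.7 km.
Check against ST-09 (with the unrounded solution): distance 115.04 ≈ 115.04 km. ✓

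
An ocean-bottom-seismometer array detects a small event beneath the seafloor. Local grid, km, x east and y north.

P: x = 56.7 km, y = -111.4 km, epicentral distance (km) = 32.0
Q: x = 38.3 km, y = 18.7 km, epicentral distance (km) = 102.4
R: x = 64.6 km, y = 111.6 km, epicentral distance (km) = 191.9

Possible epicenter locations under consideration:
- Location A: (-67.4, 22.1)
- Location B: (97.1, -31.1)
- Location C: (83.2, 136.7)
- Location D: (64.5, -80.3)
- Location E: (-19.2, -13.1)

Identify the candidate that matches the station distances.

For each candidate, compare |candidate − station| to the reported distance:
Location A: residuals P 150.3, Q 3.4, R 32.4 → max 150.3 km
Location B: residuals P 57.9, Q 25.3, R 45.5 → max 57.9 km
Location C: residuals P 217.5, Q 23.9, R 160.7 → max 217.5 km
Location D: residuals P 0.1, Q 0.0, R 0.0 → max 0.1 km
Location E: residuals P 92.2, Q 36.7, R 41.7 → max 92.2 km
Only Location D has all residuals ≈ 0.

Location D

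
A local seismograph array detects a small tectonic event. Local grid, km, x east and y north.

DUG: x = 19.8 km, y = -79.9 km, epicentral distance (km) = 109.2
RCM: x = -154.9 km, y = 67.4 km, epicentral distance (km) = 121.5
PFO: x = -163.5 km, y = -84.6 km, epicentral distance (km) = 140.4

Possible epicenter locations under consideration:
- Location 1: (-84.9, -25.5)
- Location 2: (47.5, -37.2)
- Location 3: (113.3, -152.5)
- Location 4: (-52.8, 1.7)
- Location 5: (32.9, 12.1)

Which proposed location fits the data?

For each candidate, compare |candidate − station| to the reported distance:
Location 1: residuals DUG 8.8, RCM 5.2, PFO 42.1 → max 42.1 km
Location 2: residuals DUG 58.3, RCM 106.3, PFO 75.9 → max 106.3 km
Location 3: residuals DUG 9.2, RCM 225.3, PFO 144.6 → max 225.3 km
Location 4: residuals DUG 0.0, RCM 0.1, PFO 0.0 → max 0.1 km
Location 5: residuals DUG 16.3, RCM 74.3, PFO 78.5 → max 78.5 km
Only Location 4 has all residuals ≈ 0.

Location 4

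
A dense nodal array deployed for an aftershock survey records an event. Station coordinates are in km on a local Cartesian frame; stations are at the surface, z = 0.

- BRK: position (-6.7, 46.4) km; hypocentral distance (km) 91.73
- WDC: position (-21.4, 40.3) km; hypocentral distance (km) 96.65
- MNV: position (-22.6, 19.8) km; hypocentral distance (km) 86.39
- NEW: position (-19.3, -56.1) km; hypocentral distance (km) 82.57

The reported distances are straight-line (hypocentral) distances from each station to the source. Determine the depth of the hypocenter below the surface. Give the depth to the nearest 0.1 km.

Each station gives a sphere (x−x_i)² + (y−y_i)² + z² = d_i² (stations at z=0).
Subtracting the BRK sphere from WDC and MNV: z² cancels, leaving linear equations in x and y:
-29.4 x − 12.2 y = -1042.63
-31.8 x − 53.2 y = -343.89
Solving: x ≈ 43.595, y ≈ -19.594 km (keep extra digits for the depth step; rounded: 43.6, -19.6).
Then from the BRK sphere: z² = 91.73² − (x + 6.7)² − (y − 46.4)² with x = 43.595, y = -19.594, so z ≈ 39.110 ≈ 39.1 km.

39.1 km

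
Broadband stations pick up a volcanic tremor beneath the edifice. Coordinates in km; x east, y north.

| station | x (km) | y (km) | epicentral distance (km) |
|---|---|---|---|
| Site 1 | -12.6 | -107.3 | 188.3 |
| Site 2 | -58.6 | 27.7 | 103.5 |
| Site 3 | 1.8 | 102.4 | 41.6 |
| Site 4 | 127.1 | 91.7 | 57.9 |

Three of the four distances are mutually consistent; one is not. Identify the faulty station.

Solve using three stations at a time. Using Site 1, Site 2, Site 3 (subtract circle equations pairwise → linear system) gives (x, y) ≈ (33.3, 75.3).
Distances from that point to each station vs reported:
  Site 1: calculated 188.3 vs reported 188.3 → residual 0.0 km
  Site 2: calculated 103.5 vs reported 103.5 → residual 0.0 km
  Site 3: calculated 41.5 vs reported 41.6 → residual 0.1 km
  Site 4: calculated 95.3 vs reported 57.9 → residual 37.4 km
Site 1, Site 2, Site 3 are mutually consistent (residuals ≈ 0); Site 4 is off by 37.4 km.

Site 4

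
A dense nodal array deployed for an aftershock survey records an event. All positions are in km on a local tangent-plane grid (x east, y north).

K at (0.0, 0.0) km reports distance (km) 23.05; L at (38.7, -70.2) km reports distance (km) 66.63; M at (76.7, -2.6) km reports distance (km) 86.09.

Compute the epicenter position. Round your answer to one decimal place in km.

Circle about each station: x² + y² = 23.05²; (x − 38.7)² + (y + 70.2)² = 66.63²; (x − 76.7)² + (y + 2.6)² = 86.09².
Subtracting the K equation from the L and M equations removes the quadratic terms:
77.4 x − 140.4 y = 2517.48
153.4 x − 5.2 y = -990.54
Solving the 2×2 system: x ≈ -7.2, y ≈ -21.9 km.

-7.2 km east, -21.9 km north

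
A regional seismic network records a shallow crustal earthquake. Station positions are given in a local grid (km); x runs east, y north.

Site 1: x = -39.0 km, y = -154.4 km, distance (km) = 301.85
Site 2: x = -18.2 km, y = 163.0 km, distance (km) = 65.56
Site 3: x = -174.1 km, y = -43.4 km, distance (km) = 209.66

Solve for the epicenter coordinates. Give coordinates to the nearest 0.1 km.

Circle about each station: (x + 39.0)² + (y + 154.4)² = 301.85²; (x + 18.2)² + (y − 163.0)² = 65.56²; (x + 174.1)² + (y + 43.4)² = 209.66².
Subtracting the Site 1 equation from the Site 2 and Site 3 equations removes the quadratic terms:
41.6 x + 634.8 y = 88355.19
-270.2 x + 222.0 y = 53990.12
Solving the 2×2 system: x ≈ -81.1, y ≈ 144.5 km.

x ≈ -81.1 km, y ≈ 144.5 km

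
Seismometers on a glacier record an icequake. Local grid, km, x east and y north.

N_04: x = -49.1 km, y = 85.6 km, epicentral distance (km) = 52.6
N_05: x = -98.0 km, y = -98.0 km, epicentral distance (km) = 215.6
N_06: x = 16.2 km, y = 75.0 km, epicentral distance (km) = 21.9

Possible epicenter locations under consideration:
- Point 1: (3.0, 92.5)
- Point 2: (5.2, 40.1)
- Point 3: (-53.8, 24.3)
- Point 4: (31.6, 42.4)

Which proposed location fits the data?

For each candidate, compare |candidate − station| to the reported distance:
Point 1: residuals N_04 0.0, N_05 0.0, N_06 0.0 → max 0.0 km
Point 2: residuals N_04 18.2, N_05 43.2, N_06 14.7 → max 43.2 km
Point 3: residuals N_04 8.9, N_05 85.6, N_06 64.5 → max 85.6 km
Point 4: residuals N_04 38.9, N_05 24.5, N_06 14.2 → max 38.9 km
Only Point 1 has all residuals ≈ 0.

Point 1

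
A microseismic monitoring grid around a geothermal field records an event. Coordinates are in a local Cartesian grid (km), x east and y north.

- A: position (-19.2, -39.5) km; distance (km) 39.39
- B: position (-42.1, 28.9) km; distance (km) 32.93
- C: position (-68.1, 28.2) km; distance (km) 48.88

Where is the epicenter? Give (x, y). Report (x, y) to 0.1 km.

Circle about each station: (x + 19.2)² + (y + 39.5)² = 39.39²; (x + 42.1)² + (y − 28.9)² = 32.93²; (x + 68.1)² + (y − 28.2)² = 48.88².
Subtracting the A equation from the B and C equations removes the quadratic terms:
-45.8 x + 136.8 y = 1145.92
-97.8 x + 135.4 y = 2666.28
Solving the 2×2 system: x ≈ -29.2, y ≈ -1.4 km.

x ≈ -29.2 km, y ≈ -1.4 km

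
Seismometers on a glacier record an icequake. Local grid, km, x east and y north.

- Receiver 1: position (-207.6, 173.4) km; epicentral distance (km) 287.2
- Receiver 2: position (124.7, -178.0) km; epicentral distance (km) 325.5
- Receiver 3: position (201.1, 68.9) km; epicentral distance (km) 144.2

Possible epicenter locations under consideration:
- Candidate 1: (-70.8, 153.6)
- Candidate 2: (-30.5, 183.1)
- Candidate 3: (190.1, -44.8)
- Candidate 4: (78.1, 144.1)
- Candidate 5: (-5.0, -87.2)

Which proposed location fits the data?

Candidate 4

For each candidate, compare |candidate − station| to the reported distance:
Candidate 1: residuals Receiver 1 149.0, Receiver 2 59.4, Receiver 3 140.6 → max 149.0 km
Candidate 2: residuals Receiver 1 109.8, Receiver 2 67.5, Receiver 3 114.0 → max 114.0 km
Candidate 3: residuals Receiver 1 166.4, Receiver 2 177.1, Receiver 3 30.0 → max 177.1 km
Candidate 4: residuals Receiver 1 0.0, Receiver 2 0.0, Receiver 3 0.0 → max 0.0 km
Candidate 5: residuals Receiver 1 42.9, Receiver 2 167.2, Receiver 3 114.3 → max 167.2 km
Only Candidate 4 has all residuals ≈ 0.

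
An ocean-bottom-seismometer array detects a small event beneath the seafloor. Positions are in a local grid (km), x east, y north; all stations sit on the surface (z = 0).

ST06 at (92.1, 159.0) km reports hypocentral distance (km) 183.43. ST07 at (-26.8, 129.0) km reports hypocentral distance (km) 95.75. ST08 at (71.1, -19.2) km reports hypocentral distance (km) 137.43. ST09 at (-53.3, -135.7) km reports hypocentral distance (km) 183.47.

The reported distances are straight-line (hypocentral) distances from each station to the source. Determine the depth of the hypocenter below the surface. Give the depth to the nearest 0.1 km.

Each station gives a sphere (x−x_i)² + (y−y_i)² + z² = d_i² (stations at z=0).
Subtracting the ST06 sphere from ST07 and ST08: z² cancels, leaving linear equations in x and y:
-237.8 x − 60.0 y = 8074.33
-42.0 x − 356.4 y = -13580.00
Solving: x ≈ -44.903, y ≈ 43.395 km (keep extra digits for the depth step; rounded: -44.9, 43.4).
Then from the ST06 sphere: z² = 183.43² − (x − 92.1)² − (y − 159.0)² with x = -44.903, y = 43.395, so z ≈ 38.887 ≈ 38.9 km.

depth ≈ 38.9 km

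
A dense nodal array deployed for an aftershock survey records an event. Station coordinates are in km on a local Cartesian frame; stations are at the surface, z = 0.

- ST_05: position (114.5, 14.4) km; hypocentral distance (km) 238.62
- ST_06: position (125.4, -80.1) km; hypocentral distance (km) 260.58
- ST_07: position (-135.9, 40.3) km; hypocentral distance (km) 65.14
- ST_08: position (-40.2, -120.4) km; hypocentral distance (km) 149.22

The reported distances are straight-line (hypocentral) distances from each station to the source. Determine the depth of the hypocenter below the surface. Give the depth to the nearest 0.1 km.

46.2 km

Each station gives a sphere (x−x_i)² + (y−y_i)² + z² = d_i² (stations at z=0).
Subtracting the ST_05 sphere from ST_06 and ST_07: z² cancels, leaving linear equations in x and y:
21.8 x − 189.0 y = -2138.87
-500.8 x + 51.8 y = 59471.57
Solving: x ≈ -119.002, y ≈ -2.409 km (keep extra digits for the depth step; rounded: -119.0, -2.4).
Then from the ST_05 sphere: z² = 238.62² − (x − 114.5)² − (y − 14.4)² with x = -119.002, y = -2.409, so z ≈ 46.193 ≈ 46.2 km.
Check against ST_08 (with the unrounded solution): distance 149.22 ≈ 149.22 km. ✓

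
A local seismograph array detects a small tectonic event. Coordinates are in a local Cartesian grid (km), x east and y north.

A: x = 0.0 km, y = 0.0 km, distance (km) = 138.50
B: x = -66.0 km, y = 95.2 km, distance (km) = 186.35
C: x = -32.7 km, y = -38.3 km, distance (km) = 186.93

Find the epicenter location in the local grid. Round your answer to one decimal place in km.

118.8 km east, 71.2 km north

Circle about each station: x² + y² = 138.50²; (x + 66.0)² + (y − 95.2)² = 186.35²; (x + 32.7)² + (y + 38.3)² = 186.93².
Subtracting pairs of circle equations eliminates x²+y² and gives linear equations (the radical axes):
-132.0 x + 190.4 y = -2125.03
-65.4 x − 76.6 y = -13224.39
Solving the 2×2 system: x ≈ 118.8, y ≈ 71.2 km.
Check against A (with the unrounded x, y): √(x²+y²) = 138.51 ≈ 138.50 km. ✓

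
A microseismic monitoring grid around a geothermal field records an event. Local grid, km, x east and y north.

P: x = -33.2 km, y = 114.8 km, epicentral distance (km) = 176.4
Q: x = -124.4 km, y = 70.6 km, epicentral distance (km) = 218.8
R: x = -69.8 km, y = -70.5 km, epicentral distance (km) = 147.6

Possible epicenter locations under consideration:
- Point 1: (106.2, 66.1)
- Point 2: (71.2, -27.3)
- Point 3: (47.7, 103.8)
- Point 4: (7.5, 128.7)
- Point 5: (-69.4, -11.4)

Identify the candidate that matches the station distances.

Point 2

For each candidate, compare |candidate − station| to the reported distance:
Point 1: residuals P 28.7, Q 11.8, R 75.2 → max 75.2 km
Point 2: residuals P 0.1, Q 0.1, R 0.1 → max 0.1 km
Point 3: residuals P 94.8, Q 43.5, R 62.6 → max 94.8 km
Point 4: residuals P 133.4, Q 74.7, R 66.1 → max 133.4 km
Point 5: residuals P 45.1, Q 120.1, R 88.5 → max 120.1 km
Only Point 2 has all residuals ≈ 0.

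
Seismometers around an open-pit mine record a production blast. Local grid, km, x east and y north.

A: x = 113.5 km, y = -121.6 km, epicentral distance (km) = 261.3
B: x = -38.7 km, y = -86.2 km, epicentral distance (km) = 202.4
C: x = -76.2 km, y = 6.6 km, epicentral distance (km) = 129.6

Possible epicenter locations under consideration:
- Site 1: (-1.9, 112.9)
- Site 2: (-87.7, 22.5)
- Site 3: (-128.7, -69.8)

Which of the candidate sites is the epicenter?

Site 1

For each candidate, compare |candidate − station| to the reported distance:
Site 1: residuals A 0.1, B 0.1, C 0.1 → max 0.1 km
Site 2: residuals A 13.8, B 83.2, C 110.0 → max 110.0 km
Site 3: residuals A 13.6, B 110.9, C 36.9 → max 110.9 km
Only Site 1 has all residuals ≈ 0.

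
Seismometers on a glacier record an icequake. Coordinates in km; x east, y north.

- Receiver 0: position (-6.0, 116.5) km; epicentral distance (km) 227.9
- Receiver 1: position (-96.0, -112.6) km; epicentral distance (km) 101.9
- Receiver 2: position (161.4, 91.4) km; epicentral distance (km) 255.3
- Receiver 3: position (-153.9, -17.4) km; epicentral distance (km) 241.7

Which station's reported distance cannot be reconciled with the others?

Receiver 3

Solve using three stations at a time. Using Receiver 0, Receiver 1, Receiver 2 (subtract circle equations pairwise → linear system) gives (x, y) ≈ (5.9, -111.1).
Distances from that point to each station vs reported:
  Receiver 0: calculated 227.9 vs reported 227.9 → residual 0.0 km
  Receiver 1: calculated 101.9 vs reported 101.9 → residual 0.0 km
  Receiver 2: calculated 255.3 vs reported 255.3 → residual 0.0 km
  Receiver 3: calculated 185.3 vs reported 241.7 → residual 56.4 km
Receiver 0, Receiver 1, Receiver 2 are mutually consistent (residuals ≈ 0); Receiver 3 is off by 56.4 km.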